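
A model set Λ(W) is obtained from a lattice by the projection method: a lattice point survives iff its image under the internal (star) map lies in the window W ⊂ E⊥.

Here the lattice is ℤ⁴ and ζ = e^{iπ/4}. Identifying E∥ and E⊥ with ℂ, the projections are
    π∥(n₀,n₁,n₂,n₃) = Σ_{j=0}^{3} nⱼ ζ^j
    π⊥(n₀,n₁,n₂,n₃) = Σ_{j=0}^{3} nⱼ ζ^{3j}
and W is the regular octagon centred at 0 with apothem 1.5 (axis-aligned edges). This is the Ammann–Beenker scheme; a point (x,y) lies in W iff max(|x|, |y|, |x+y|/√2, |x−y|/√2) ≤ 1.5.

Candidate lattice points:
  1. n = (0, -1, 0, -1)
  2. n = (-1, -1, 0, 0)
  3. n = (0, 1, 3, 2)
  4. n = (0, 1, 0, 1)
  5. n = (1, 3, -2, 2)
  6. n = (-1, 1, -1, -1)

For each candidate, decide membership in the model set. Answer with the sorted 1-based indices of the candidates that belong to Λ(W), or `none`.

1, 2, 3, 4

π⊥(n) = n₀ + n₁ζ³ + n₂ζ⁶ + n₃ζ⁹ where ζ = e^{iπ/4}.
#1 (0, -1, 0, -1): internal (0.00000, -1.41421); octagon support 1.41421 vs apothem 1.5 → ∈ W
#2 (-1, -1, 0, 0): internal (-0.29289, -0.70711); octagon support 0.70711 vs apothem 1.5 → ∈ W
#3 (0, 1, 3, 2): internal (0.70711, -0.87868); octagon support 1.12132 vs apothem 1.5 → ∈ W
#4 (0, 1, 0, 1): internal (0.00000, 1.41421); octagon support 1.41421 vs apothem 1.5 → ∈ W
#5 (1, 3, -2, 2): internal (0.29289, 5.53553); octagon support 5.53553 vs apothem 1.5 → ∉ W
#6 (-1, 1, -1, -1): internal (-2.41421, 1.00000); octagon support 2.41421 vs apothem 1.5 → ∉ W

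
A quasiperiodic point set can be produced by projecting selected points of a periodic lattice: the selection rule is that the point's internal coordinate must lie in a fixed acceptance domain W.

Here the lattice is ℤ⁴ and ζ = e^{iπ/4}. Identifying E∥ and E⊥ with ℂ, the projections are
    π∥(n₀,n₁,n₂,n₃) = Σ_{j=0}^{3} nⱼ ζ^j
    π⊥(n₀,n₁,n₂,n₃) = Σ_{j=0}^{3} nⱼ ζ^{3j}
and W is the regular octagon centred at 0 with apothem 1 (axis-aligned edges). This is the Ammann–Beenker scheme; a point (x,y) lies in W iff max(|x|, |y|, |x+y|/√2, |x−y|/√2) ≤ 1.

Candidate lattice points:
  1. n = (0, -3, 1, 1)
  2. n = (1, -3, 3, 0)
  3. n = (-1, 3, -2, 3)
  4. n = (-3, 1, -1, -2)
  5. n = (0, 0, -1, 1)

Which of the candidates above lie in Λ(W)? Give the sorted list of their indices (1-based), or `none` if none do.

none

Internal map: ζ^{3j} for j=0..3 gives (1,0), (−√2/2,√2/2), (0,−1), (√2/2,√2/2).
#1 (0, -3, 1, 1): internal (2.82843, -2.41421); octagon support 3.70711 vs apothem 1 → ∉ W
#2 (1, -3, 3, 0): internal (3.12132, -5.12132); octagon support 5.82843 vs apothem 1 → ∉ W
#3 (-1, 3, -2, 3): internal (-1.00000, 6.24264); octagon support 6.24264 vs apothem 1 → ∉ W
#4 (-3, 1, -1, -2): internal (-5.12132, 0.29289); octagon support 5.12132 vs apothem 1 → ∉ W
#5 (0, 0, -1, 1): internal (0.70711, 1.70711); octagon support 1.70711 vs apothem 1 → ∉ W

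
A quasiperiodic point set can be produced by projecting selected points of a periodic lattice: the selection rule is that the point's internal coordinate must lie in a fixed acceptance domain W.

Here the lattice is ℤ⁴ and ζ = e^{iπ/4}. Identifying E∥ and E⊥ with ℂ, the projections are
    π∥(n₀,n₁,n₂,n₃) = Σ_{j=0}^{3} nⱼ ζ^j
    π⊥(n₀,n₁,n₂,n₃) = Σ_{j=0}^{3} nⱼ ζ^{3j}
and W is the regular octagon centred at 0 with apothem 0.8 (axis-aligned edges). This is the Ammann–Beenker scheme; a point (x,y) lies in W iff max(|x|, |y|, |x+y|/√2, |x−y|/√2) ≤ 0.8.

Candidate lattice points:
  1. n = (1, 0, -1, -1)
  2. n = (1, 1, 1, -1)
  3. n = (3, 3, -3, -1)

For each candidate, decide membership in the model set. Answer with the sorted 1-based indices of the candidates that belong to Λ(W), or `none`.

1

With ζ = e^{iπ/4} the internal vectors are ζ^0,ζ^3,ζ^6,ζ^9.
#1 (1, 0, -1, -1): internal (0.292893, 0.292893); octagon support 0.414214 vs apothem 0.8 → ∈ W
#2 (1, 1, 1, -1): internal (-0.414214, -1.000000); octagon support 1.000000 vs apothem 0.8 → ∉ W
#3 (3, 3, -3, -1): internal (0.171573, 4.414214); octagon support 4.414214 vs apothem 0.8 → ∉ W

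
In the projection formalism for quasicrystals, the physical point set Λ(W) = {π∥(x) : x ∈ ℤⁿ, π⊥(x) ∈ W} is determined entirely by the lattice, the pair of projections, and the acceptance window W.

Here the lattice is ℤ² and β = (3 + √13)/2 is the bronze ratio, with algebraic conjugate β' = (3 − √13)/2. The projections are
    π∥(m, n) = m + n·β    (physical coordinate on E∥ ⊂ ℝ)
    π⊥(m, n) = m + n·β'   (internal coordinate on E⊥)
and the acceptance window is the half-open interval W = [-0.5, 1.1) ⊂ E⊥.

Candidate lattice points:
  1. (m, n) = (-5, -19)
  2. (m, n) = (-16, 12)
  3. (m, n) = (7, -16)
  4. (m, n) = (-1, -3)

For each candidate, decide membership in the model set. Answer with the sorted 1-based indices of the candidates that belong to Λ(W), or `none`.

β' = (3−√13)/2 ≈ -0.302776.
candidate 1: (m,n)=(-5,-19) → π∥ = -5-19·β ≈ -67.752737, π⊥ = -5-19·β' ≈ 0.752737 ∈ [-0.5, 1.1) ⇒ IN Λ
candidate 2: (m,n)=(-16,12) → π∥ = -16+12·β ≈ 23.633308, π⊥ = -16+12·β' ≈ -19.633308 ∉ [-0.5, 1.1) ⇒ out
candidate 3: (m,n)=(7,-16) → π∥ = 7-16·β ≈ -45.844410, π⊥ = 7-16·β' ≈ 11.844410 ∉ [-0.5, 1.1) ⇒ out
candidate 4: (m,n)=(-1,-3) → π∥ = -1-3·β ≈ -10.908327, π⊥ = -1-3·β' ≈ -0.091673 ∈ [-0.5, 1.1) ⇒ IN Λ

1, 4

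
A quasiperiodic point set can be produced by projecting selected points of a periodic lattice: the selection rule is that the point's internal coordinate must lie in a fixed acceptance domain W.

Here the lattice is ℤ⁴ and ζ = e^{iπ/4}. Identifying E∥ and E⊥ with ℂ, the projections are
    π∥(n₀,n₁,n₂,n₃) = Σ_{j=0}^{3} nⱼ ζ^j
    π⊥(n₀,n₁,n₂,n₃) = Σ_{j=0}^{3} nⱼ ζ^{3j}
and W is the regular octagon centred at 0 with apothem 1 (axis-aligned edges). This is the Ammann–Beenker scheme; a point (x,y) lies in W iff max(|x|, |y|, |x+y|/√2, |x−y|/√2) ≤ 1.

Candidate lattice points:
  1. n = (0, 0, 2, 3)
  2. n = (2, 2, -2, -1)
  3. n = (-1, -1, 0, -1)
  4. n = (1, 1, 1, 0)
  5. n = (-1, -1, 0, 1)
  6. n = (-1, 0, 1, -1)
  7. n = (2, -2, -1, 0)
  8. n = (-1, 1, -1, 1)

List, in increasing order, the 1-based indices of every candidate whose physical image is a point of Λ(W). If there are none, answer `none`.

Internal map: ζ^{3j} for j=0..3 gives (1,0), (−√2/2,√2/2), (0,−1), (√2/2,√2/2).
#1 (0, 0, 2, 3): internal (2.121320, 0.121320); octagon support 2.121320 vs apothem 1 → ∉ W
#2 (2, 2, -2, -1): internal (-0.121320, 2.707107); octagon support 2.707107 vs apothem 1 → ∉ W
#3 (-1, -1, 0, -1): internal (-1.000000, -1.414214); octagon support 1.707107 vs apothem 1 → ∉ W
#4 (1, 1, 1, 0): internal (0.292893, -0.292893); octagon support 0.414214 vs apothem 1 → ∈ W
#5 (-1, -1, 0, 1): internal (0.414214, 0.000000); octagon support 0.414214 vs apothem 1 → ∈ W
#6 (-1, 0, 1, -1): internal (-1.707107, -1.707107); octagon support 2.414214 vs apothem 1 → ∉ W
#7 (2, -2, -1, 0): internal (3.414214, -0.414214); octagon support 3.414214 vs apothem 1 → ∉ W
#8 (-1, 1, -1, 1): internal (-1.000000, 2.414214); octagon support 2.414214 vs apothem 1 → ∉ W

4, 5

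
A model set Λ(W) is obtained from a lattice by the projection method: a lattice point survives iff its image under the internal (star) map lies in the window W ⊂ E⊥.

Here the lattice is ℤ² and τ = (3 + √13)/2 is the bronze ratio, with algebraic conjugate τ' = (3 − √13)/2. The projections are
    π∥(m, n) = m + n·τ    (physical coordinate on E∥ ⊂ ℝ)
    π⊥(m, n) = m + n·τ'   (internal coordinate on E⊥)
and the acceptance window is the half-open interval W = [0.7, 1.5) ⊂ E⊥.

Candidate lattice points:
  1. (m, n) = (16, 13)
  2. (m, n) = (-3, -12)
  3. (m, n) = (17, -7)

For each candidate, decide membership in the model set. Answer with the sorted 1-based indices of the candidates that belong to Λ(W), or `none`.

none

τ' = (3−√13)/2 ≈ -0.302776.
[1] lift (16,13): star map gives 12.063917; window check 0.7 ≤ 12.063917 < 1.5 is false → out
[2] lift (-3,-12): star map gives 0.633308; window check 0.7 ≤ 0.633308 < 1.5 is false → out
[3] lift (17,-7): star map gives 19.119429; window check 0.7 ≤ 19.119429 < 1.5 is false → out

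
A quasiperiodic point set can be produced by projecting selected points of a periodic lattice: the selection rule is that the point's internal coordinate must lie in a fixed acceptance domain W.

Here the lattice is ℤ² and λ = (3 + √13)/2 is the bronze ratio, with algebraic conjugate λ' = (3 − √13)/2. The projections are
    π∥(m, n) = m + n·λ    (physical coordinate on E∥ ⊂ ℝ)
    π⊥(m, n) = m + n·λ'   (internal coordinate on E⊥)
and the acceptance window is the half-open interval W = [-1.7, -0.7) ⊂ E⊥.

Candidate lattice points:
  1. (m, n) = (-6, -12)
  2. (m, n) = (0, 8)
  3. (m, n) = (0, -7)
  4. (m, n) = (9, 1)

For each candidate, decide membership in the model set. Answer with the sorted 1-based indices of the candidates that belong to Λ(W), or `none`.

Numerically λ ≈ 3.302776 and λ' = −1/λ ≈ -0.302776.
#1 (-6,-12): internal coord -6 + (-12)·λ' = -2.366692; -2.366692 ∉ [-1.7, -0.7) → out
#2 (0,8): internal coord 0 + (8)·λ' = -2.422205; -2.422205 ∉ [-1.7, -0.7) → out
#3 (0,-7): internal coord 0 + (-7)·λ' = +2.119429; +2.119429 ∉ [-1.7, -0.7) → out
#4 (9,1): internal coord 9 + (1)·λ' = +8.697224; +8.697224 ∉ [-1.7, -0.7) → out

none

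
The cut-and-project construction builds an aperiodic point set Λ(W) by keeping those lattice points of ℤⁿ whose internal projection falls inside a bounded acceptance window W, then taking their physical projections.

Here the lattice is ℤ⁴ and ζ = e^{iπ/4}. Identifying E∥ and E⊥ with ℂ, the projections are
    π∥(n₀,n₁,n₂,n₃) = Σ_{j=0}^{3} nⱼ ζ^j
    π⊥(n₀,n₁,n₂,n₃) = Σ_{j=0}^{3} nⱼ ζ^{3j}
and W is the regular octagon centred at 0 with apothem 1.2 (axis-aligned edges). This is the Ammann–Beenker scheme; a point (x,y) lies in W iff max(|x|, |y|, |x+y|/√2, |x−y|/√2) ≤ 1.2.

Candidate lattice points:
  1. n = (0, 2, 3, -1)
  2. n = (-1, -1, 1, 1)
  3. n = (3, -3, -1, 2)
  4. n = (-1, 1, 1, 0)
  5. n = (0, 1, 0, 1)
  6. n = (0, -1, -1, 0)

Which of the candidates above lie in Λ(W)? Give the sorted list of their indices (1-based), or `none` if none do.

Internal map: ζ^{3j} for j=0..3 gives (1,0), (−√2/2,√2/2), (0,−1), (√2/2,√2/2).
#1 (0, 2, 3, -1): internal (-2.12132, -2.29289); octagon support 3.12132 vs apothem 1.2 → ∉ W
#2 (-1, -1, 1, 1): internal (0.41421, -1.00000); octagon support 1.00000 vs apothem 1.2 → ∈ W
#3 (3, -3, -1, 2): internal (6.53553, 0.29289); octagon support 6.53553 vs apothem 1.2 → ∉ W
#4 (-1, 1, 1, 0): internal (-1.70711, -0.29289); octagon support 1.70711 vs apothem 1.2 → ∉ W
#5 (0, 1, 0, 1): internal (0.00000, 1.41421); octagon support 1.41421 vs apothem 1.2 → ∉ W
#6 (0, -1, -1, 0): internal (0.70711, 0.29289); octagon support 0.70711 vs apothem 1.2 → ∈ W

2, 6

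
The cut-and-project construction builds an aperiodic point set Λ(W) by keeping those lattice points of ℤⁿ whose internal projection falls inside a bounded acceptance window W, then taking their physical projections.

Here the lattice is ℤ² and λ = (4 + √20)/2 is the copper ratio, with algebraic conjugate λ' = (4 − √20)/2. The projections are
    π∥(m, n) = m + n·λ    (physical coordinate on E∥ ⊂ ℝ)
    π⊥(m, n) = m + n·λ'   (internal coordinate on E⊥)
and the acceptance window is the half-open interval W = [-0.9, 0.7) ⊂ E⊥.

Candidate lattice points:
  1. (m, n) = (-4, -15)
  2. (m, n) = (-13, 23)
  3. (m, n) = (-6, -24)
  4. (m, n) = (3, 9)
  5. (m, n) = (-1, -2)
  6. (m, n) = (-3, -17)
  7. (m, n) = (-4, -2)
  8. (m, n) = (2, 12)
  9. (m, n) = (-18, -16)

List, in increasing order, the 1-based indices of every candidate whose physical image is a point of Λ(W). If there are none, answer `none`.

λ' = (4−√20)/2 ≈ -0.236068.
#1 (-4,-15): internal coord -4 + (-15)·λ' = -0.458980; -0.458980 ∈ [-0.9, 0.7) → IN Λ
#2 (-13,23): internal coord -13 + (23)·λ' = -18.429563; -18.429563 ∉ [-0.9, 0.7) → out
#3 (-6,-24): internal coord -6 + (-24)·λ' = -0.334369; -0.334369 ∈ [-0.9, 0.7) → IN Λ
#4 (3,9): internal coord 3 + (9)·λ' = +0.875388; +0.875388 ∉ [-0.9, 0.7) → out
#5 (-1,-2): internal coord -1 + (-2)·λ' = -0.527864; -0.527864 ∈ [-0.9, 0.7) → IN Λ
#6 (-3,-17): internal coord -3 + (-17)·λ' = +1.013156; +1.013156 ∉ [-0.9, 0.7) → out
#7 (-4,-2): internal coord -4 + (-2)·λ' = -3.527864; -3.527864 ∉ [-0.9, 0.7) → out
#8 (2,12): internal coord 2 + (12)·λ' = -0.832816; -0.832816 ∈ [-0.9, 0.7) → IN Λ
#9 (-18,-16): internal coord -18 + (-16)·λ' = -14.222912; -14.222912 ∉ [-0.9, 0.7) → out

1, 3, 5, 8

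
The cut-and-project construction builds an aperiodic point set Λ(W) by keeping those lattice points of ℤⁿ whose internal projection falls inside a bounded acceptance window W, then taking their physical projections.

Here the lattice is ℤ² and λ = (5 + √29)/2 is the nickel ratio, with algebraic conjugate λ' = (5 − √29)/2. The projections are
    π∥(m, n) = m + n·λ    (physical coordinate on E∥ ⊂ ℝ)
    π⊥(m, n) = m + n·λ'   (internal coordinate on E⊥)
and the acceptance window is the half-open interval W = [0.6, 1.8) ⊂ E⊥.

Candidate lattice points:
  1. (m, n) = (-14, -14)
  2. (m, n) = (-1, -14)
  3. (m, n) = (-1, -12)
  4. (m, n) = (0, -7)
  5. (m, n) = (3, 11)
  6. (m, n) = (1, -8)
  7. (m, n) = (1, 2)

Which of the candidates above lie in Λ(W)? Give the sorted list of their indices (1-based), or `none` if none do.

Numerically λ ≈ 5.192582 and λ' = −1/λ ≈ -0.192582.
candidate 1: (m,n)=(-14,-14) → π∥ = -14-14·λ ≈ -86.696154, π⊥ = -14-14·λ' ≈ -11.303846 ∉ [0.6, 1.8) ⇒ out
candidate 2: (m,n)=(-1,-14) → π∥ = -1-14·λ ≈ -73.696154, π⊥ = -1-14·λ' ≈ 1.696154 ∈ [0.6, 1.8) ⇒ IN Λ
candidate 3: (m,n)=(-1,-12) → π∥ = -1-12·λ ≈ -63.310989, π⊥ = -1-12·λ' ≈ 1.310989 ∈ [0.6, 1.8) ⇒ IN Λ
candidate 4: (m,n)=(0,-7) → π∥ = 0-7·λ ≈ -36.348077, π⊥ = 0-7·λ' ≈ 1.348077 ∈ [0.6, 1.8) ⇒ IN Λ
candidate 5: (m,n)=(3,11) → π∥ = 3+11·λ ≈ 60.118406, π⊥ = 3+11·λ' ≈ 0.881594 ∈ [0.6, 1.8) ⇒ IN Λ
candidate 6: (m,n)=(1,-8) → π∥ = 1-8·λ ≈ -40.540659, π⊥ = 1-8·λ' ≈ 2.540659 ∉ [0.6, 1.8) ⇒ out
candidate 7: (m,n)=(1,2) → π∥ = 1+2·λ ≈ 11.385165, π⊥ = 1+2·λ' ≈ 0.614835 ∈ [0.6, 1.8) ⇒ IN Λ

2, 3, 4, 5, 7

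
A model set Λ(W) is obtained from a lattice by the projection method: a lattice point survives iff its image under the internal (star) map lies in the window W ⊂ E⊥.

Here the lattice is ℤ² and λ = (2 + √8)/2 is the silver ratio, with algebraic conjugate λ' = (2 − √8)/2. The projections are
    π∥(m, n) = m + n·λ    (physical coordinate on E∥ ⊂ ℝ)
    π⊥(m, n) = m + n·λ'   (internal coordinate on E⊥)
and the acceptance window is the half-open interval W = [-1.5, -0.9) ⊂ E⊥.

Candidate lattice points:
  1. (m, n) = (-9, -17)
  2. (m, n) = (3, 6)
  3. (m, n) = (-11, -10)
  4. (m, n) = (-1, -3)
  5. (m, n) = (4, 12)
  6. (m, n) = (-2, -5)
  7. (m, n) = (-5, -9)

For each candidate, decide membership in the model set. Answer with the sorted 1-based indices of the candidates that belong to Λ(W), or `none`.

5, 7

Numerically λ ≈ 2.41421 and λ' = −1/λ ≈ -0.41421.
candidate 1: (m,n)=(-9,-17) → π∥ = -9-17·λ ≈ -50.04163, π⊥ = -9-17·λ' ≈ -1.95837 ∉ [-1.5, -0.9) ⇒ out
candidate 2: (m,n)=(3,6) → π∥ = 3+6·λ ≈ 17.48528, π⊥ = 3+6·λ' ≈ 0.51472 ∉ [-1.5, -0.9) ⇒ out
candidate 3: (m,n)=(-11,-10) → π∥ = -11-10·λ ≈ -35.14214, π⊥ = -11-10·λ' ≈ -6.85786 ∉ [-1.5, -0.9) ⇒ out
candidate 4: (m,n)=(-1,-3) → π∥ = -1-3·λ ≈ -8.24264, π⊥ = -1-3·λ' ≈ 0.24264 ∉ [-1.5, -0.9) ⇒ out
candidate 5: (m,n)=(4,12) → π∥ = 4+12·λ ≈ 32.97056, π⊥ = 4+12·λ' ≈ -0.97056 ∈ [-1.5, -0.9) ⇒ IN Λ
candidate 6: (m,n)=(-2,-5) → π∥ = -2-5·λ ≈ -14.07107, π⊥ = -2-5·λ' ≈ 0.07107 ∉ [-1.5, -0.9) ⇒ out
candidate 7: (m,n)=(-5,-9) → π∥ = -5-9·λ ≈ -26.72792, π⊥ = -5-9·λ' ≈ -1.27208 ∈ [-1.5, -0.9) ⇒ IN Λ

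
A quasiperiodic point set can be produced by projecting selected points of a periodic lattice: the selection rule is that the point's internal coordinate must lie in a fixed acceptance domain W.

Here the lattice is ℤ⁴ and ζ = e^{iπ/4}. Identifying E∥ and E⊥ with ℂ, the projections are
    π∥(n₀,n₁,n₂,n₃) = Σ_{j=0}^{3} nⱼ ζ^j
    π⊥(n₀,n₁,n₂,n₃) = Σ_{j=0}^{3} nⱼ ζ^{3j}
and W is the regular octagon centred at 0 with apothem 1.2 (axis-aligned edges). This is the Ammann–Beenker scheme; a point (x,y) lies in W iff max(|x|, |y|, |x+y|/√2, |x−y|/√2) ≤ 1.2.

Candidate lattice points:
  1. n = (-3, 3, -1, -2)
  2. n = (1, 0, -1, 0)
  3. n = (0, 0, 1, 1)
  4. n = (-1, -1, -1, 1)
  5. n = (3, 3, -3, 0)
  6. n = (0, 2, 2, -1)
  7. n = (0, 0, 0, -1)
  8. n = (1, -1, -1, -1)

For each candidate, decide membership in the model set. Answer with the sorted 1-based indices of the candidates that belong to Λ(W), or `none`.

3, 4, 7, 8

Internal map: ζ^{3j} for j=0..3 gives (1,0), (−√2/2,√2/2), (0,−1), (√2/2,√2/2).
candidate 1: n = (-3, 3, -1, -2) → π⊥ ≈ (-6.53553, +1.70711); max(|x|,|y|,|x±y|/√2) = 6.53553 > 1.2 ⇒ ∉ W
candidate 2: n = (1, 0, -1, 0) → π⊥ ≈ (+1.00000, +1.00000); max(|x|,|y|,|x±y|/√2) = 1.41421 > 1.2 ⇒ ∉ W
candidate 3: n = (0, 0, 1, 1) → π⊥ ≈ (+0.70711, -0.29289); max(|x|,|y|,|x±y|/√2) = 0.70711 ≤ 1.2 ⇒ ∈ W
candidate 4: n = (-1, -1, -1, 1) → π⊥ ≈ (+0.41421, +1.00000); max(|x|,|y|,|x±y|/√2) = 1.00000 ≤ 1.2 ⇒ ∈ W
candidate 5: n = (3, 3, -3, 0) → π⊥ ≈ (+0.87868, +5.12132); max(|x|,|y|,|x±y|/√2) = 5.12132 > 1.2 ⇒ ∉ W
candidate 6: n = (0, 2, 2, -1) → π⊥ ≈ (-2.12132, -1.29289); max(|x|,|y|,|x±y|/√2) = 2.41421 > 1.2 ⇒ ∉ W
candidate 7: n = (0, 0, 0, -1) → π⊥ ≈ (-0.70711, -0.70711); max(|x|,|y|,|x±y|/√2) = 1.00000 ≤ 1.2 ⇒ ∈ W
candidate 8: n = (1, -1, -1, -1) → π⊥ ≈ (+1.00000, -0.41421); max(|x|,|y|,|x±y|/√2) = 1.00000 ≤ 1.2 ⇒ ∈ W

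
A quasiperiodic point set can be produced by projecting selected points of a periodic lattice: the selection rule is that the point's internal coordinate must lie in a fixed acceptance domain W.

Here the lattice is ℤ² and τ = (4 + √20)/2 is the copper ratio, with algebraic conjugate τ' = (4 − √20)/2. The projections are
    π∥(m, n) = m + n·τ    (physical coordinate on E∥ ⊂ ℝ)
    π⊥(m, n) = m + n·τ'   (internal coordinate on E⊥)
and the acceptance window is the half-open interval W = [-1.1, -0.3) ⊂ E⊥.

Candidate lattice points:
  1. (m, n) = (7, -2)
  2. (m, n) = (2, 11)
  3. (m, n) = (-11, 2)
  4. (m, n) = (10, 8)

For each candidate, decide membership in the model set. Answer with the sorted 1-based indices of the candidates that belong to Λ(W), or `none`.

2

Numerically τ ≈ 4.23607 and τ' = −1/τ ≈ -0.23607.
#1 (7,-2): internal coord 7 + (-2)·τ' = +7.47214; +7.47214 ∉ [-1.1, -0.3) → out
#2 (2,11): internal coord 2 + (11)·τ' = -0.59675; -0.59675 ∈ [-1.1, -0.3) → IN Λ
#3 (-11,2): internal coord -11 + (2)·τ' = -11.47214; -11.47214 ∉ [-1.1, -0.3) → out
#4 (10,8): internal coord 10 + (8)·τ' = +8.11146; +8.11146 ∉ [-1.1, -0.3) → out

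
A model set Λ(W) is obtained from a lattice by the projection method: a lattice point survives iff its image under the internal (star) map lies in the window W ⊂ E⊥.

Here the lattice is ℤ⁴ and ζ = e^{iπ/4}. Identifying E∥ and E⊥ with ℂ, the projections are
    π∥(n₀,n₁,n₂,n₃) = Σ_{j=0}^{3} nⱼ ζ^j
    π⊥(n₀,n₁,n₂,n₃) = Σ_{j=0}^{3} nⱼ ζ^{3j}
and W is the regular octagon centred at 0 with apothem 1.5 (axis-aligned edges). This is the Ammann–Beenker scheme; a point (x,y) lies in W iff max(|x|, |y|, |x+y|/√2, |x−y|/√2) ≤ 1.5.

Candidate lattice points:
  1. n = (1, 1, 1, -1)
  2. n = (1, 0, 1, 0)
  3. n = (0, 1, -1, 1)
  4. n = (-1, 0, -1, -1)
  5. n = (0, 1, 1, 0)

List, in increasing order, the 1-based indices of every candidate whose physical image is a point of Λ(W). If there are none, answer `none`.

With ζ = e^{iπ/4} the internal vectors are ζ^0,ζ^3,ζ^6,ζ^9.
candidate 1: n = (1, 1, 1, -1) → π⊥ ≈ (-0.414214, -1.000000); max(|x|,|y|,|x±y|/√2) = 1.000000 ≤ 1.5 ⇒ ∈ W
candidate 2: n = (1, 0, 1, 0) → π⊥ ≈ (+1.000000, -1.000000); max(|x|,|y|,|x±y|/√2) = 1.414214 ≤ 1.5 ⇒ ∈ W
candidate 3: n = (0, 1, -1, 1) → π⊥ ≈ (+0.000000, +2.414214); max(|x|,|y|,|x±y|/√2) = 2.414214 > 1.5 ⇒ ∉ W
candidate 4: n = (-1, 0, -1, -1) → π⊥ ≈ (-1.707107, +0.292893); max(|x|,|y|,|x±y|/√2) = 1.707107 > 1.5 ⇒ ∉ W
candidate 5: n = (0, 1, 1, 0) → π⊥ ≈ (-0.707107, -0.292893); max(|x|,|y|,|x±y|/√2) = 0.707107 ≤ 1.5 ⇒ ∈ W

1, 2, 5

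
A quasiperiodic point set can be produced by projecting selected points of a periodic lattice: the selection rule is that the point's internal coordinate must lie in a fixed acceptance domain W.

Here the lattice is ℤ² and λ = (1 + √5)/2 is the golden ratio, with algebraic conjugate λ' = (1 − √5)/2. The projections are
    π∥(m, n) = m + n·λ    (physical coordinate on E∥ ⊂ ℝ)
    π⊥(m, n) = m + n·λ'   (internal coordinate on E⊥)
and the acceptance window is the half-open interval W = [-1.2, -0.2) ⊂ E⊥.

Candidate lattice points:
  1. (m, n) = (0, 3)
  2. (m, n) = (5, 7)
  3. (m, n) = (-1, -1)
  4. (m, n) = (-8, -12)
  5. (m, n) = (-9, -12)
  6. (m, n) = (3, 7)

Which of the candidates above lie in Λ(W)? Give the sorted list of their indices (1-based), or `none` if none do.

Numerically λ ≈ 1.618034 and λ' = −1/λ ≈ -0.618034.
#1 (0,3): internal coord 0 + (3)·λ' = -1.854102; -1.854102 ∉ [-1.2, -0.2) → out
#2 (5,7): internal coord 5 + (7)·λ' = +0.673762; +0.673762 ∉ [-1.2, -0.2) → out
#3 (-1,-1): internal coord -1 + (-1)·λ' = -0.381966; -0.381966 ∈ [-1.2, -0.2) → IN Λ
#4 (-8,-12): internal coord -8 + (-12)·λ' = -0.583592; -0.583592 ∈ [-1.2, -0.2) → IN Λ
#5 (-9,-12): internal coord -9 + (-12)·λ' = -1.583592; -1.583592 ∉ [-1.2, -0.2) → out
#6 (3,7): internal coord 3 + (7)·λ' = -1.326238; -1.326238 ∉ [-1.2, -0.2) → out

3, 4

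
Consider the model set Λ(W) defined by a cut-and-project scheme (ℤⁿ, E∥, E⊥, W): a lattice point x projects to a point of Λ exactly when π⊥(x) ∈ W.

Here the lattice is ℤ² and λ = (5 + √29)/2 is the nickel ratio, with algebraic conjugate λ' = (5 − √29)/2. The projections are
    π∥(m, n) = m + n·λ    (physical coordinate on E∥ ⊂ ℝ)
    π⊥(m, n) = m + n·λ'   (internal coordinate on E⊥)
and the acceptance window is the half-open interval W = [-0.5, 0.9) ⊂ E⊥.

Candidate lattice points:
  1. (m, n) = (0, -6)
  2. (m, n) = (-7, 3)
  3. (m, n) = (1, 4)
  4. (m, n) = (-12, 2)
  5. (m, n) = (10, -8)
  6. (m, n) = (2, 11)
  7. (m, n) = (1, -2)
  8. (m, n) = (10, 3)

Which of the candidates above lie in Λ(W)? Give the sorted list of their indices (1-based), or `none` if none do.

Numerically λ ≈ 5.192582 and λ' = −1/λ ≈ -0.192582.
candidate 1: (m,n)=(0,-6) → π∥ = 0-6·λ ≈ -31.155494, π⊥ = 0-6·λ' ≈ 1.155494 ∉ [-0.5, 0.9) ⇒ out
candidate 2: (m,n)=(-7,3) → π∥ = -7+3·λ ≈ 8.577747, π⊥ = -7+3·λ' ≈ -7.577747 ∉ [-0.5, 0.9) ⇒ out
candidate 3: (m,n)=(1,4) → π∥ = 1+4·λ ≈ 21.770330, π⊥ = 1+4·λ' ≈ 0.229670 ∈ [-0.5, 0.9) ⇒ IN Λ
candidate 4: (m,n)=(-12,2) → π∥ = -12+2·λ ≈ -1.614835, π⊥ = -12+2·λ' ≈ -12.385165 ∉ [-0.5, 0.9) ⇒ out
candidate 5: (m,n)=(10,-8) → π∥ = 10-8·λ ≈ -31.540659, π⊥ = 10-8·λ' ≈ 11.540659 ∉ [-0.5, 0.9) ⇒ out
candidate 6: (m,n)=(2,11) → π∥ = 2+11·λ ≈ 59.118406, π⊥ = 2+11·λ' ≈ -0.118406 ∈ [-0.5, 0.9) ⇒ IN Λ
candidate 7: (m,n)=(1,-2) → π∥ = 1-2·λ ≈ -9.385165, π⊥ = 1-2·λ' ≈ 1.385165 ∉ [-0.5, 0.9) ⇒ out
candidate 8: (m,n)=(10,3) → π∥ = 10+3·λ ≈ 25.577747, π⊥ = 10+3·λ' ≈ 9.422253 ∉ [-0.5, 0.9) ⇒ out

3, 6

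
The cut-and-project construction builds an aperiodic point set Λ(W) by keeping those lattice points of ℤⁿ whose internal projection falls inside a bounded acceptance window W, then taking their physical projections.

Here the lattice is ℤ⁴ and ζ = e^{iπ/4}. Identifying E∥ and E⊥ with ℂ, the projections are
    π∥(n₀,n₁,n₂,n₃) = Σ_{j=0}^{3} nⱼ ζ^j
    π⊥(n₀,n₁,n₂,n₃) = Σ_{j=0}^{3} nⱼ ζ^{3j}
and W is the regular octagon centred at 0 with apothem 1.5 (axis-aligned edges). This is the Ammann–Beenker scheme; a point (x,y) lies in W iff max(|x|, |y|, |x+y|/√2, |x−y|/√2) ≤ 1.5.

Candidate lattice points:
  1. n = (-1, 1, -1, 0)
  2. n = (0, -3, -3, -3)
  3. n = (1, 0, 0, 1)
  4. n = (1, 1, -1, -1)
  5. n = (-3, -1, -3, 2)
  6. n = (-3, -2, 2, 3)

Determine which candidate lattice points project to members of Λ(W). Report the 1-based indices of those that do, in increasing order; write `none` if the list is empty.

2, 4, 6

With ζ = e^{iπ/4} the internal vectors are ζ^0,ζ^3,ζ^6,ζ^9.
#1 (-1, 1, -1, 0): internal (-1.70711, 1.70711); octagon support 2.41421 vs apothem 1.5 → ∉ W
#2 (0, -3, -3, -3): internal (0.00000, -1.24264); octagon support 1.24264 vs apothem 1.5 → ∈ W
#3 (1, 0, 0, 1): internal (1.70711, 0.70711); octagon support 1.70711 vs apothem 1.5 → ∉ W
#4 (1, 1, -1, -1): internal (-0.41421, 1.00000); octagon support 1.00000 vs apothem 1.5 → ∈ W
#5 (-3, -1, -3, 2): internal (-0.87868, 3.70711); octagon support 3.70711 vs apothem 1.5 → ∉ W
#6 (-3, -2, 2, 3): internal (0.53553, -1.29289); octagon support 1.29289 vs apothem 1.5 → ∈ W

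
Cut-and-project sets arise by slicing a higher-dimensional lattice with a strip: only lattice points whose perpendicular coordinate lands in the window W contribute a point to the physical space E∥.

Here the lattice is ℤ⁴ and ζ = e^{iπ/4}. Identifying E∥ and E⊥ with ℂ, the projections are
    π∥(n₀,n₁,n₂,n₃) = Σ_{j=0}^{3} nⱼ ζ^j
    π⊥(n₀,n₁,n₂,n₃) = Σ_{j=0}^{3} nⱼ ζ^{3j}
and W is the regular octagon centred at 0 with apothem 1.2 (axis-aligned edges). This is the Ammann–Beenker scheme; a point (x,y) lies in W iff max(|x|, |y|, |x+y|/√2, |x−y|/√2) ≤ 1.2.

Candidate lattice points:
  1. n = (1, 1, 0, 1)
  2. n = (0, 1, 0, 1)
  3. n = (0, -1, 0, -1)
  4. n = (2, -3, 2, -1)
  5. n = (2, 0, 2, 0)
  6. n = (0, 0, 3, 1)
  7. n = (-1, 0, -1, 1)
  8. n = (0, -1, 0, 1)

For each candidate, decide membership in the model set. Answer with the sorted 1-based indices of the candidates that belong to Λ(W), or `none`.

none

Internal map: ζ^{3j} for j=0..3 gives (1,0), (−√2/2,√2/2), (0,−1), (√2/2,√2/2).
candidate 1: n = (1, 1, 0, 1) → π⊥ ≈ (+1.0000, +1.4142); max(|x|,|y|,|x±y|/√2) = 1.7071 > 1.2 ⇒ ∉ W
candidate 2: n = (0, 1, 0, 1) → π⊥ ≈ (+0.0000, +1.4142); max(|x|,|y|,|x±y|/√2) = 1.4142 > 1.2 ⇒ ∉ W
candidate 3: n = (0, -1, 0, -1) → π⊥ ≈ (+0.0000, -1.4142); max(|x|,|y|,|x±y|/√2) = 1.4142 > 1.2 ⇒ ∉ W
candidate 4: n = (2, -3, 2, -1) → π⊥ ≈ (+3.4142, -4.8284); max(|x|,|y|,|x±y|/√2) = 5.8284 > 1.2 ⇒ ∉ W
candidate 5: n = (2, 0, 2, 0) → π⊥ ≈ (+2.0000, -2.0000); max(|x|,|y|,|x±y|/√2) = 2.8284 > 1.2 ⇒ ∉ W
candidate 6: n = (0, 0, 3, 1) → π⊥ ≈ (+0.7071, -2.2929); max(|x|,|y|,|x±y|/√2) = 2.2929 > 1.2 ⇒ ∉ W
candidate 7: n = (-1, 0, -1, 1) → π⊥ ≈ (-0.2929, +1.7071); max(|x|,|y|,|x±y|/√2) = 1.7071 > 1.2 ⇒ ∉ W
candidate 8: n = (0, -1, 0, 1) → π⊥ ≈ (+1.4142, +0.0000); max(|x|,|y|,|x±y|/√2) = 1.4142 > 1.2 ⇒ ∉ W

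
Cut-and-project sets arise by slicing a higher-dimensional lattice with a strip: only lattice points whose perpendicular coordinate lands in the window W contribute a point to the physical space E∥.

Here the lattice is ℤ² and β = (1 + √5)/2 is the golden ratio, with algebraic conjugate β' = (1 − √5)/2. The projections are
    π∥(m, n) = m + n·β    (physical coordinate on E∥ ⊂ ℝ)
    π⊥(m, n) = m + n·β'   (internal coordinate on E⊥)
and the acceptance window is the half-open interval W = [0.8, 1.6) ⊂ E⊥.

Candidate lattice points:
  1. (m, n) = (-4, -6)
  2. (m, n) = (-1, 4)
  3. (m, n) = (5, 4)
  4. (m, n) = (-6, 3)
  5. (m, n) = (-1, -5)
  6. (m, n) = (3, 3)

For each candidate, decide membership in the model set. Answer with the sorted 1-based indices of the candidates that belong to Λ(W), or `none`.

6

Numerically β ≈ 1.618034 and β' = −1/β ≈ -0.618034.
#1 (-4,-6): internal coord -4 + (-6)·β' = -0.291796; -0.291796 ∉ [0.8, 1.6) → out
#2 (-1,4): internal coord -1 + (4)·β' = -3.472136; -3.472136 ∉ [0.8, 1.6) → out
#3 (5,4): internal coord 5 + (4)·β' = +2.527864; +2.527864 ∉ [0.8, 1.6) → out
#4 (-6,3): internal coord -6 + (3)·β' = -7.854102; -7.854102 ∉ [0.8, 1.6) → out
#5 (-1,-5): internal coord -1 + (-5)·β' = +2.090170; +2.090170 ∉ [0.8, 1.6) → out
#6 (3,3): internal coord 3 + (3)·β' = +1.145898; +1.145898 ∈ [0.8, 1.6) → IN Λ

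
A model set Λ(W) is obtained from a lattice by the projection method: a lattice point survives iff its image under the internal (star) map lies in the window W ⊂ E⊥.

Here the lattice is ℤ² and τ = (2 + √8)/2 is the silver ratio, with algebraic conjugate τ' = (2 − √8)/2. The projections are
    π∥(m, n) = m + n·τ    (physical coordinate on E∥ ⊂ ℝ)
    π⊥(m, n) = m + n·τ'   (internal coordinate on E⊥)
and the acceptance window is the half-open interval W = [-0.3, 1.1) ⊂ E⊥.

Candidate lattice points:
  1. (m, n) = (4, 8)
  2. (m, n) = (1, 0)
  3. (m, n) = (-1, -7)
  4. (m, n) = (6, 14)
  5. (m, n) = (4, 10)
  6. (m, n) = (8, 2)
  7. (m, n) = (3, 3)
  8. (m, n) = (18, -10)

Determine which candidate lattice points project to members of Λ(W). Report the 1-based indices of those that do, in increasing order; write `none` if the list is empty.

τ' = (2−√8)/2 ≈ -0.414214.
candidate 1: (m,n)=(4,8) → π∥ = 4+8·τ ≈ 23.313708, π⊥ = 4+8·τ' ≈ 0.686292 ∈ [-0.3, 1.1) ⇒ IN Λ
candidate 2: (m,n)=(1,0) → π∥ = 1+0·τ ≈ 1.000000, π⊥ = 1+0·τ' ≈ 1.000000 ∈ [-0.3, 1.1) ⇒ IN Λ
candidate 3: (m,n)=(-1,-7) → π∥ = -1-7·τ ≈ -17.899495, π⊥ = -1-7·τ' ≈ 1.899495 ∉ [-0.3, 1.1) ⇒ out
candidate 4: (m,n)=(6,14) → π∥ = 6+14·τ ≈ 39.798990, π⊥ = 6+14·τ' ≈ 0.201010 ∈ [-0.3, 1.1) ⇒ IN Λ
candidate 5: (m,n)=(4,10) → π∥ = 4+10·τ ≈ 28.142136, π⊥ = 4+10·τ' ≈ -0.142136 ∈ [-0.3, 1.1) ⇒ IN Λ
candidate 6: (m,n)=(8,2) → π∥ = 8+2·τ ≈ 12.828427, π⊥ = 8+2·τ' ≈ 7.171573 ∉ [-0.3, 1.1) ⇒ out
candidate 7: (m,n)=(3,3) → π∥ = 3+3·τ ≈ 10.242641, π⊥ = 3+3·τ' ≈ 1.757359 ∉ [-0.3, 1.1) ⇒ out
candidate 8: (m,n)=(18,-10) → π∥ = 18-10·τ ≈ -6.142136, π⊥ = 18-10·τ' ≈ 22.142136 ∉ [-0.3, 1.1) ⇒ out

1, 2, 4, 5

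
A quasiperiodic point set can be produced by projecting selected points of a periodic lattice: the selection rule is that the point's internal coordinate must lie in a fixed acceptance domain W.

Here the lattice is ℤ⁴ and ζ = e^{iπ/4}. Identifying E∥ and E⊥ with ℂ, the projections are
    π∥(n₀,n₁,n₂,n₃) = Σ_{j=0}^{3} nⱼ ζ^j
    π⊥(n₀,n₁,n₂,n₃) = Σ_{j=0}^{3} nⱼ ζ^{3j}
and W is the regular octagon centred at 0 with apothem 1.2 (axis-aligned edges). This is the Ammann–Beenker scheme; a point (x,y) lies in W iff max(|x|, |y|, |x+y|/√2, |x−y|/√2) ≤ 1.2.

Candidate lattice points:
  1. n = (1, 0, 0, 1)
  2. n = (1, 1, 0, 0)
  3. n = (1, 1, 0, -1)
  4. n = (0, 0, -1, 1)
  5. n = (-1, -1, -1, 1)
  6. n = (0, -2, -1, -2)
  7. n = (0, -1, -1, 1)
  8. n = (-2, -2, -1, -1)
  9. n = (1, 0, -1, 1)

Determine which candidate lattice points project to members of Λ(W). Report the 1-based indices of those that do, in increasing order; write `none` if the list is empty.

2, 3, 5

π⊥(n) = n₀ + n₁ζ³ + n₂ζ⁶ + n₃ζ⁹ where ζ = e^{iπ/4}.
#1 (1, 0, 0, 1): internal (1.70711, 0.70711); octagon support 1.70711 vs apothem 1.2 → ∉ W
#2 (1, 1, 0, 0): internal (0.29289, 0.70711); octagon support 0.70711 vs apothem 1.2 → ∈ W
#3 (1, 1, 0, -1): internal (-0.41421, 0.00000); octagon support 0.41421 vs apothem 1.2 → ∈ W
#4 (0, 0, -1, 1): internal (0.70711, 1.70711); octagon support 1.70711 vs apothem 1.2 → ∉ W
#5 (-1, -1, -1, 1): internal (0.41421, 1.00000); octagon support 1.00000 vs apothem 1.2 → ∈ W
#6 (0, -2, -1, -2): internal (0.00000, -1.82843); octagon support 1.82843 vs apothem 1.2 → ∉ W
#7 (0, -1, -1, 1): internal (1.41421, 1.00000); octagon support 1.70711 vs apothem 1.2 → ∉ W
#8 (-2, -2, -1, -1): internal (-1.29289, -1.12132); octagon support 1.70711 vs apothem 1.2 → ∉ W
#9 (1, 0, -1, 1): internal (1.70711, 1.70711); octagon support 2.41421 vs apothem 1.2 → ∉ W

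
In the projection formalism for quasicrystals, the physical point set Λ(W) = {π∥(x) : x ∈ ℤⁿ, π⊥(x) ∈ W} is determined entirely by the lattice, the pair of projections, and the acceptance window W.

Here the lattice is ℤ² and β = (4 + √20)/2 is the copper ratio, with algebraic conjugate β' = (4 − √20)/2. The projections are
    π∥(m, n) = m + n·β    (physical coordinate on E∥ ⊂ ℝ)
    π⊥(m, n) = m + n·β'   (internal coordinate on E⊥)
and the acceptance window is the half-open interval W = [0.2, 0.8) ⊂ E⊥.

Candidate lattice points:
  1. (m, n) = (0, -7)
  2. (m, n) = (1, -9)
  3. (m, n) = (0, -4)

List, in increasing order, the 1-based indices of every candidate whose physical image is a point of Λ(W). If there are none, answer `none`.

none

Numerically β ≈ 4.236068 and β' = −1/β ≈ -0.236068.
[1] lift (0,-7): star map gives 1.652476; window check 0.2 ≤ 1.652476 < 0.8 is false → out
[2] lift (1,-9): star map gives 3.124612; window check 0.2 ≤ 3.124612 < 0.8 is false → out
[3] lift (0,-4): star map gives 0.944272; window check 0.2 ≤ 0.944272 < 0.8 is false → out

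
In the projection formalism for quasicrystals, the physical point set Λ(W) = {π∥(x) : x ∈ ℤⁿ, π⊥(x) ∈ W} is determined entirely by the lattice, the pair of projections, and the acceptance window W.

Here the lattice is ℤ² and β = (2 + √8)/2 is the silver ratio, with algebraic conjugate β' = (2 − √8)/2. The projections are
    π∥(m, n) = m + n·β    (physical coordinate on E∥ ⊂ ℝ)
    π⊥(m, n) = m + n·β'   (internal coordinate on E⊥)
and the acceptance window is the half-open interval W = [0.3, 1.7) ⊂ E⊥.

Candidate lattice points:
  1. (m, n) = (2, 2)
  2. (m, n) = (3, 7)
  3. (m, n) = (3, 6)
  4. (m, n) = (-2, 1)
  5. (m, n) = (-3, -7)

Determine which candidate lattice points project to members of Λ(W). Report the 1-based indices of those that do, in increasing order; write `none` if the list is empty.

1, 3

Compute β' = (2−√8)/2 = -0.414214, so π⊥(m,n) = m -0.414214·n.
[1] lift (2,2): star map gives 1.171573; window check 0.3 ≤ 1.171573 < 1.7 is true → IN Λ
[2] lift (3,7): star map gives 0.100505; window check 0.3 ≤ 0.100505 < 1.7 is false → out
[3] lift (3,6): star map gives 0.514719; window check 0.3 ≤ 0.514719 < 1.7 is true → IN Λ
[4] lift (-2,1): star map gives -2.414214; window check 0.3 ≤ -2.414214 < 1.7 is false → out
[5] lift (-3,-7): star map gives -0.100505; window check 0.3 ≤ -0.100505 < 1.7 is false → out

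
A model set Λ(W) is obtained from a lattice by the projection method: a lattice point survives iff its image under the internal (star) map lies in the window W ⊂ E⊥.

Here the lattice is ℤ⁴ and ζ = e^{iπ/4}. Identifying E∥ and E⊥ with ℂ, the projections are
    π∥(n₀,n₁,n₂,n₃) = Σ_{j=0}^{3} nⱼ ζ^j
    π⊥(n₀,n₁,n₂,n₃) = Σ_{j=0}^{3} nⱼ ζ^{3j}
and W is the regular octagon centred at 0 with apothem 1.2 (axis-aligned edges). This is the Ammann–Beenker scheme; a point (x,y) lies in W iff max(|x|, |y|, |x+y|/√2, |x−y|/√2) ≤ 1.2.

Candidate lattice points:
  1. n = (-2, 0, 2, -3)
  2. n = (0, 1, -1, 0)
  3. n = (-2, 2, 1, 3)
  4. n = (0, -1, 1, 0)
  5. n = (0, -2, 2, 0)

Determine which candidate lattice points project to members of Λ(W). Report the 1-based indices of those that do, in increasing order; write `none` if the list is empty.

Internal map: ζ^{3j} for j=0..3 gives (1,0), (−√2/2,√2/2), (0,−1), (√2/2,√2/2).
candidate 1: n = (-2, 0, 2, -3) → π⊥ ≈ (-4.1213, -4.1213); max(|x|,|y|,|x±y|/√2) = 5.8284 > 1.2 ⇒ ∉ W
candidate 2: n = (0, 1, -1, 0) → π⊥ ≈ (-0.7071, +1.7071); max(|x|,|y|,|x±y|/√2) = 1.7071 > 1.2 ⇒ ∉ W
candidate 3: n = (-2, 2, 1, 3) → π⊥ ≈ (-1.2929, +2.5355); max(|x|,|y|,|x±y|/√2) = 2.7071 > 1.2 ⇒ ∉ W
candidate 4: n = (0, -1, 1, 0) → π⊥ ≈ (+0.7071, -1.7071); max(|x|,|y|,|x±y|/√2) = 1.7071 > 1.2 ⇒ ∉ W
candidate 5: n = (0, -2, 2, 0) → π⊥ ≈ (+1.4142, -3.4142); max(|x|,|y|,|x±y|/√2) = 3.4142 > 1.2 ⇒ ∉ W

none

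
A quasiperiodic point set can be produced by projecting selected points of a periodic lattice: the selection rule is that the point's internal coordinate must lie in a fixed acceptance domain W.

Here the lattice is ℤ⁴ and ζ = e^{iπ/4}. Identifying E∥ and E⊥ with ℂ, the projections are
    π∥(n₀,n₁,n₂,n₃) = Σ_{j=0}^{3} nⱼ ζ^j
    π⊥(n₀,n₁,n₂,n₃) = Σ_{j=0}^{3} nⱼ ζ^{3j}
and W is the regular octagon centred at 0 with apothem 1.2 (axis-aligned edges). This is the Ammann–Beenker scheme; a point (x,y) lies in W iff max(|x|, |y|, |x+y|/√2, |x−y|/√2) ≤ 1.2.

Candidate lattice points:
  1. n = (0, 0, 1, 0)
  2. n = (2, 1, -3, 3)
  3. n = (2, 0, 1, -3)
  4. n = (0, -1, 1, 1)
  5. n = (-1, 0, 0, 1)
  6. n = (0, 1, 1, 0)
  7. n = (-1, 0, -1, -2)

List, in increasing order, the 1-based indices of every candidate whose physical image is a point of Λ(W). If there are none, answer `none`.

Internal map: ζ^{3j} for j=0..3 gives (1,0), (−√2/2,√2/2), (0,−1), (√2/2,√2/2).
candidate 1: n = (0, 0, 1, 0) → π⊥ ≈ (+0.00000, -1.00000); max(|x|,|y|,|x±y|/√2) = 1.00000 ≤ 1.2 ⇒ ∈ W
candidate 2: n = (2, 1, -3, 3) → π⊥ ≈ (+3.41421, +5.82843); max(|x|,|y|,|x±y|/√2) = 6.53553 > 1.2 ⇒ ∉ W
candidate 3: n = (2, 0, 1, -3) → π⊥ ≈ (-0.12132, -3.12132); max(|x|,|y|,|x±y|/√2) = 3.12132 > 1.2 ⇒ ∉ W
candidate 4: n = (0, -1, 1, 1) → π⊥ ≈ (+1.41421, -1.00000); max(|x|,|y|,|x±y|/√2) = 1.70711 > 1.2 ⇒ ∉ W
candidate 5: n = (-1, 0, 0, 1) → π⊥ ≈ (-0.29289, +0.70711); max(|x|,|y|,|x±y|/√2) = 0.70711 ≤ 1.2 ⇒ ∈ W
candidate 6: n = (0, 1, 1, 0) → π⊥ ≈ (-0.70711, -0.29289); max(|x|,|y|,|x±y|/√2) = 0.70711 ≤ 1.2 ⇒ ∈ W
candidate 7: n = (-1, 0, -1, -2) → π⊥ ≈ (-2.41421, -0.41421); max(|x|,|y|,|x±y|/√2) = 2.41421 > 1.2 ⇒ ∉ W

1, 5, 6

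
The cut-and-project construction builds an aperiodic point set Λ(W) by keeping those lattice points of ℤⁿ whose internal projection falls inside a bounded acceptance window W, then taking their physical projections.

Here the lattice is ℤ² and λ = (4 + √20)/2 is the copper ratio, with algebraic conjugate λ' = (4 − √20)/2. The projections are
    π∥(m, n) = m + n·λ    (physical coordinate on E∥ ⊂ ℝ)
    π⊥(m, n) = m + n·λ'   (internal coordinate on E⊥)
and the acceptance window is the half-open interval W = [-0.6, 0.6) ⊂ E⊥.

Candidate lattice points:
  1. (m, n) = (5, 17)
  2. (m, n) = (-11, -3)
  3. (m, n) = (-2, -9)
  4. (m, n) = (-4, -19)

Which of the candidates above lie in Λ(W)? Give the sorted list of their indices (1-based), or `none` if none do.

Compute λ' = (4−√20)/2 = -0.236068, so π⊥(m,n) = m -0.236068·n.
candidate 1: (m,n)=(5,17) → π∥ = 5+17·λ ≈ 77.013156, π⊥ = 5+17·λ' ≈ 0.986844 ∉ [-0.6, 0.6) ⇒ out
candidate 2: (m,n)=(-11,-3) → π∥ = -11-3·λ ≈ -23.708204, π⊥ = -11-3·λ' ≈ -10.291796 ∉ [-0.6, 0.6) ⇒ out
candidate 3: (m,n)=(-2,-9) → π∥ = -2-9·λ ≈ -40.124612, π⊥ = -2-9·λ' ≈ 0.124612 ∈ [-0.6, 0.6) ⇒ IN Λ
candidate 4: (m,n)=(-4,-19) → π∥ = -4-19·λ ≈ -84.485292, π⊥ = -4-19·λ' ≈ 0.485292 ∈ [-0.6, 0.6) ⇒ IN Λ

3, 4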